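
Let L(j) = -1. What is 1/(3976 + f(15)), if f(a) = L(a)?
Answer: 1/3975 ≈ 0.00025157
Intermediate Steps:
f(a) = -1
1/(3976 + f(15)) = 1/(3976 - 1) = 1/3975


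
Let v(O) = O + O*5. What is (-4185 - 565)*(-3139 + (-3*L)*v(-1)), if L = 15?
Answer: 13627750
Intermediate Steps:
v(O) = 6*O (v(O) = O + 5*O = 6*O)
(-4185 - 565)*(-3139 + (-3*L)*v(-1)) = (-4185 - 565)*(-3139 + (-3*15)*(6*(-1))) = -4750*(-3139 - 45*(-6)) = -4750*(-3139 + 270) = -4750*(-2869) = 13627750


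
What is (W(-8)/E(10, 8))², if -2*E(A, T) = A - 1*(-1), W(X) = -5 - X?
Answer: 36/121 ≈ 0.29752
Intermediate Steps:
E(A, T) = -½ - A/2 (E(A, T) = -(A - 1*(-1))/2 = -(A + 1)/2 = -(1 + A)/2 = -½ - A/2)
(W(-8)/E(10, 8))² = ((-5 - 1*(-8))/(-½ - ½*10))² = ((-5 + 8)/(-½ - 5))² = (3/(-11/2))² = (3*(-2/11))² = (-6/11)² = 36/121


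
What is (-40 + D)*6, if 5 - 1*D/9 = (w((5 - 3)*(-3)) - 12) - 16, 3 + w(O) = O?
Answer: 2028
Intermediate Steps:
w(O) = -3 + O
D = 378 (D = 45 - 9*(((-3 + (5 - 3)*(-3)) - 12) - 16) = 45 - 9*(((-3 + 2*(-3)) - 12) - 16) = 45 - 9*(((-3 - 6) - 12) - 16) = 45 - 9*((-9 - 12) - 16) = 45 - 9*(-21 - 16) = 45 - 9*(-37) = 45 + 333 = 378)
(-40 + D)*6 = (-40 + 378)*6 = 338*6 = 2028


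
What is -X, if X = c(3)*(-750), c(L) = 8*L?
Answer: 18000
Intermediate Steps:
X = -18000 (X = (8*3)*(-750) = 24*(-750) = -18000)
-X = -1*(-18000) = 18000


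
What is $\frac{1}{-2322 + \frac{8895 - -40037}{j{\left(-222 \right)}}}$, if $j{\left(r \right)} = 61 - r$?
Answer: $- \frac{283}{608194} \approx -0.00046531$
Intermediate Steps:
$\frac{1}{-2322 + \frac{8895 - -40037}{j{\left(-222 \right)}}} = \frac{1}{-2322 + \frac{8895 - -40037}{61 - -222}} = \frac{1}{-2322 + \frac{8895 + 40037}{61 + 222}} = \frac{1}{-2322 + \frac{48932}{283}} = \frac{1}{- \frac{608194}{283}} = - \frac{283}{608194}$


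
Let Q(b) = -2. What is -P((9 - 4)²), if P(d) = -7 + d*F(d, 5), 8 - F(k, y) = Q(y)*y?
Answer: -443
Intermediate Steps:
F(k, y) = 8 + 2*y (F(k, y) = 8 - (-2)*y = 8 + 2*y)
P(d) = -7 + 18*d (P(d) = -7 + d*(8 + 2*5) = -7 + d*(8 + 10) = -7 + d*18 = -7 + 18*d)
-P((9 - 4)²) = -(-7 + 18*(9 - 4)²) = -(-7 + 18*5²) = -(-7 + 18*25) = -(-7 + 450) = -1*443 = -443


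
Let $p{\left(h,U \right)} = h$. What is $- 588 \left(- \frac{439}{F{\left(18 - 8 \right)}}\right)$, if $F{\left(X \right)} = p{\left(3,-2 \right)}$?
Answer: $86044$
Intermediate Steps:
$F{\left(X \right)} = 3$
$- 588 \left(- \frac{439}{F{\left(18 - 8 \right)}}\right) = - 588 \left(- \frac{439}{3}\right) = - 588 \left(\left(-439\right) \frac{1}{3}\right) = \left(-588\right) \left(- \frac{439}{3}\right) = 86044$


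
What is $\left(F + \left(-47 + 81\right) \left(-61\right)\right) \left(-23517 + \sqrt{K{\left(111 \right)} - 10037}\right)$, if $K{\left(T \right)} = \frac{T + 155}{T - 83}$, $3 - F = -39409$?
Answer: $-878077746 + 18669 i \sqrt{40110} \approx -8.7808 \cdot 10^{8} + 3.7389 \cdot 10^{6} i$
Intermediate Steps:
$F = 39412$ ($F = 3 - -39409 = 3 + 39409 = 39412$)
$K{\left(T \right)} = \frac{155 + T}{-83 + T}$
$\left(F + \left(-47 + 81\right) \left(-61\right)\right) \left(-23517 + \sqrt{K{\left(111 \right)} - 10037}\right) = \left(39412 + \left(-47 + 81\right) \left(-61\right)\right) \left(-23517 + \sqrt{\frac{155 + 111}{-83 + 111} - 10037}\right) = \left(39412 + 34 \left(-61\right)\right) \left(-23517 + \sqrt{\frac{1}{28} \cdot 266 - 10037}\right) = \left(39412 - 2074\right) \left(-23517 + \sqrt{\frac{1}{28} \cdot 266 - 10037}\right) = 37338 \left(-23517 + \sqrt{\frac{19}{2} - 10037}\right) = 37338 \left(-23517 + \sqrt{- \frac{20055}{2}}\right) = 37338 \left(-23517 + \frac{i \sqrt{40110}}{2}\right) = -878077746 + 18669 i \sqrt{40110}$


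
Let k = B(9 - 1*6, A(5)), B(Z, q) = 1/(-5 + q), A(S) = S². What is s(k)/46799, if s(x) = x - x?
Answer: 0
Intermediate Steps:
k = 1/20 (k = 1/(-5 + 5²) = 1/(-5 + 25) = 1/20 ≈ 0.050000)
s(x) = 0
s(k)/46799 = 0/46799 = 0*(1/46799) = 0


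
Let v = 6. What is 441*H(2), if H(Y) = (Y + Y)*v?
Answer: 10584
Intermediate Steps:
H(Y) = 12*Y (H(Y) = (Y + Y)*6 = (2*Y)*6 = 12*Y)
441*H(2) = 441*(12*2) = 441*24 = 10584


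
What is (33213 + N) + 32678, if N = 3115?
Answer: 69006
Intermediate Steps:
(33213 + N) + 32678 = (33213 + 3115) + 32678 = 36328 + 32678 = 69006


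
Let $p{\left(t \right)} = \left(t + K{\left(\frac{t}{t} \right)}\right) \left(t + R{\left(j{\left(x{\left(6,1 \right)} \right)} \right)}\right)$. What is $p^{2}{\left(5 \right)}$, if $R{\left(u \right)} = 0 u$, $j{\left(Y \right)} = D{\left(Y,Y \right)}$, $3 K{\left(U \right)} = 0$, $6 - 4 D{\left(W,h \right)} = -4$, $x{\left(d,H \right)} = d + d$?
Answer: $625$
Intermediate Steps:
$x{\left(d,H \right)} = 2 d$
$D{\left(W,h \right)} = \frac{5}{2}$ ($D{\left(W,h \right)} = \frac{3}{2} - -1 = \frac{3}{2} + 1 = \frac{5}{2}$)
$K{\left(U \right)} = 0$ ($K{\left(U \right)} = \frac{1}{3} \cdot 0 = 0$)
$j{\left(Y \right)} = \frac{5}{2}$
$R{\left(u \right)} = 0$
$p{\left(t \right)} = t^{2}$ ($p{\left(t \right)} = \left(t + 0\right) \left(t + 0\right) = t t = t^{2}$)
$p^{2}{\left(5 \right)} = \left(5^{2}\right)^{2} = 25^{2} = 625$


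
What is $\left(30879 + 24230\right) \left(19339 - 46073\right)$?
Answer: $-1473284006$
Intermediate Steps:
$\left(30879 + 24230\right) \left(19339 - 46073\right) = 55109 \left(-26734\right) = -1473284006$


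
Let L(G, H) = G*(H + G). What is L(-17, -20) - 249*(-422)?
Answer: 105707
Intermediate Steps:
L(G, H) = G*(G + H)
L(-17, -20) - 249*(-422) = -17*(-17 - 20) - 249*(-422) = -17*(-37) + 105078 = 629 + 105078 = 105707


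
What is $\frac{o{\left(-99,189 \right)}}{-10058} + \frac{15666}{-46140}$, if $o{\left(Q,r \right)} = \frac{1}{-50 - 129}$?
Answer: $- \frac{1175197428}{3461234395} \approx -0.33953$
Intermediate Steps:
$o{\left(Q,r \right)} = - \frac{1}{179}$ ($o{\left(Q,r \right)} = \frac{1}{-179} = - \frac{1}{179}$)
$\frac{o{\left(-99,189 \right)}}{-10058} + \frac{15666}{-46140} = - \frac{1}{179 \left(-10058\right)} + \frac{15666}{-46140} = \left(- \frac{1}{179}\right) \left(- \frac{1}{10058}\right) + 15666 \left(- \frac{1}{46140}\right) = \frac{1}{1800382} - \frac{2611}{7690} = - \frac{1175197428}{3461234395}$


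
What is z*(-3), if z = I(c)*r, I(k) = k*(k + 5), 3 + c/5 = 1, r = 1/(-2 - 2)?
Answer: 75/2 ≈ 37.500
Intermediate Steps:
r = -1/4 (r = 1/(-4) = -1/4 ≈ -0.25000)
c = -10 (c = -15 + 5*1 = -15 + 5 = -10)
I(k) = k*(5 + k)
z = -25/2 (z = -10*(5 - 10)*(-1/4) = -10*(-5)*(-1/4) = 50*(-1/4) = -25/2 ≈ -12.500)
z*(-3) = -25/2*(-3) = 75/2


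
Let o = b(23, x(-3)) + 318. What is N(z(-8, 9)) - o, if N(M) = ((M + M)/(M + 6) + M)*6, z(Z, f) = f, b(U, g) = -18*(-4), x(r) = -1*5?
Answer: -1644/5 ≈ -328.80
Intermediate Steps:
x(r) = -5
b(U, g) = 72
N(M) = 6*M + 12*M/(6 + M) (N(M) = ((2*M)/(6 + M) + M)*6 = (2*M/(6 + M) + M)*6 = (M + 2*M/(6 + M))*6 = 6*M + 12*M/(6 + M))
o = 390 (o = 72 + 318 = 390)
N(z(-8, 9)) - o = 6*9*(8 + 9)/(6 + 9) - 1*390 = 6*9*17/15 - 390 = 6*9*(1/15)*17 - 390 = 306/5 - 390 = -1644/5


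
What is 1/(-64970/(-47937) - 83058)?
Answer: -47937/3981486376 ≈ -1.2040e-5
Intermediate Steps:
1/(-64970/(-47937) - 83058) = 1/(-64970*(-1/47937) - 83058) = 1/(64970/47937 - 83058) = 1/(-3981486376/47937) = -47937/3981486376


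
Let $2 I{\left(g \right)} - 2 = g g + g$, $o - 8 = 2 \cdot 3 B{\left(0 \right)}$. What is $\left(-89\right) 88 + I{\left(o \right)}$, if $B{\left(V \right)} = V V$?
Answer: $-7795$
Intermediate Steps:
$B{\left(V \right)} = V^{2}$
$o = 8$ ($o = 8 + 2 \cdot 3 \cdot 0^{2} = 8 + 6 \cdot 0 = 8 + 0 = 8$)
$I{\left(g \right)} = 1 + \frac{g}{2} + \frac{g^{2}}{2}$ ($I{\left(g \right)} = 1 + \frac{g g + g}{2} = 1 + \frac{g^{2} + g}{2} = 1 + \frac{g + g^{2}}{2} = 1 + \left(\frac{g}{2} + \frac{g^{2}}{2}\right) = 1 + \frac{g}{2} + \frac{g^{2}}{2}$)
$\left(-89\right) 88 + I{\left(o \right)} = \left(-89\right) 88 + \left(1 + \frac{1}{2} \cdot 8 + \frac{8^{2}}{2}\right) = -7832 + \left(1 + 4 + \frac{1}{2} \cdot 64\right) = -7832 + \left(1 + 4 + 32\right) = -7832 + 37 = -7795$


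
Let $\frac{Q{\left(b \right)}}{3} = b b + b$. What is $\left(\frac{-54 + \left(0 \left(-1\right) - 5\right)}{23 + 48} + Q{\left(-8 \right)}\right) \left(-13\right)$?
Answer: $- \frac{154297}{71} \approx -2173.2$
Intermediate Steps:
$Q{\left(b \right)} = 3 b + 3 b^{2}$ ($Q{\left(b \right)} = 3 \left(b b + b\right) = 3 \left(b^{2} + b\right) = 3 \left(b + b^{2}\right) = 3 b + 3 b^{2}$)
$\left(\frac{-54 + \left(0 \left(-1\right) - 5\right)}{23 + 48} + Q{\left(-8 \right)}\right) \left(-13\right) = \left(\frac{-54 + \left(0 \left(-1\right) - 5\right)}{23 + 48} + 3 \left(-8\right) \left(1 - 8\right)\right) \left(-13\right) = \left(\frac{-54 + \left(0 - 5\right)}{71} + 3 \left(-8\right) \left(-7\right)\right) \left(-13\right) = \left(\left(-54 - 5\right) \frac{1}{71} + 168\right) \left(-13\right) = \left(\left(-59\right) \frac{1}{71} + 168\right) \left(-13\right) = \left(- \frac{59}{71} + 168\right) \left(-13\right) = \frac{11869}{71} \left(-13\right) = - \frac{154297}{71}$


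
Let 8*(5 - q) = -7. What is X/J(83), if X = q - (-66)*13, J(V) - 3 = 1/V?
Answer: 573613/2000 ≈ 286.81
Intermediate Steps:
q = 47/8 (q = 5 - ⅛*(-7) = 5 + 7/8 = 47/8 ≈ 5.8750)
J(V) = 3 + 1/V
X = 6911/8 (X = 47/8 - (-66)*13 = 47/8 - 33*(-26) = 47/8 + 858 = 6911/8 ≈ 863.88)
X/J(83) = 6911/(8*(3 + 1/83)) = 6911/(8*(250/83)) = (6911/8)*(83/250) = 573613/2000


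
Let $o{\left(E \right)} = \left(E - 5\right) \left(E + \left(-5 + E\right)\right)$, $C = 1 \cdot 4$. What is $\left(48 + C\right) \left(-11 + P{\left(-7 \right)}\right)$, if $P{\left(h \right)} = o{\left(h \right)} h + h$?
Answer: $-83928$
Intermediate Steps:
$C = 4$
$o{\left(E \right)} = \left(-5 + E\right) \left(-5 + 2 E\right)$
$P{\left(h \right)} = h + h \left(25 - 15 h + 2 h^{2}\right)$ ($P{\left(h \right)} = \left(25 - 15 h + 2 h^{2}\right) h + h = h \left(25 - 15 h + 2 h^{2}\right) + h = h + h \left(25 - 15 h + 2 h^{2}\right)$)
$\left(48 + C\right) \left(-11 + P{\left(-7 \right)}\right) = \left(48 + 4\right) \left(-11 - 7 \left(26 - -105 + 2 \left(-7\right)^{2}\right)\right) = 52 \left(-11 - 7 \left(26 + 105 + 2 \cdot 49\right)\right) = 52 \left(-11 - 7 \left(26 + 105 + 98\right)\right) = 52 \left(-11 - 1603\right) = 52 \left(-1614\right) = -83928$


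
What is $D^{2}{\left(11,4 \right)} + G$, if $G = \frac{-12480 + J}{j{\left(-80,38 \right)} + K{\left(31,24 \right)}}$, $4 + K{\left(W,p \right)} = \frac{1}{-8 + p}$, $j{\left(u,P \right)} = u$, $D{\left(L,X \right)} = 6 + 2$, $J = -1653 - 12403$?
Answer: $\frac{510528}{1343} \approx 380.14$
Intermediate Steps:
$J = -14056$ ($J = -1653 - 12403 = -14056$)
$D{\left(L,X \right)} = 8$
$K{\left(W,p \right)} = -4 + \frac{1}{-8 + p}$
$G = \frac{424576}{1343}$ ($G = \frac{-12480 - 14056}{-80 + \frac{33 - 96}{-8 + 24}} = - \frac{26536}{-80 + \frac{33 - 96}{16}} = - \frac{26536}{-80 + \frac{1}{16} \left(-63\right)} = - \frac{26536}{-80 - \frac{63}{16}} = - \frac{26536}{- \frac{1343}{16}} = \left(-26536\right) \left(- \frac{16}{1343}\right) = \frac{424576}{1343} \approx 316.14$)
$D^{2}{\left(11,4 \right)} + G = 8^{2} + \frac{424576}{1343} = 64 + \frac{424576}{1343} = \frac{510528}{1343}$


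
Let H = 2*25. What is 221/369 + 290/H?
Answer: 11806/1845 ≈ 6.3989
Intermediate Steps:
H = 50
221/369 + 290/H = 221/369 + 290/50 = 221*(1/369) + 290*(1/50) = 221/369 + 29/5 = 11806/1845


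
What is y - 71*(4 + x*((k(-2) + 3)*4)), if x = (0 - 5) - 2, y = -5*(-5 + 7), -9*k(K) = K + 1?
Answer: 53018/9 ≈ 5890.9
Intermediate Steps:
k(K) = -⅑ - K/9 (k(K) = -(K + 1)/9 = -(1 + K)/9 = -⅑ - K/9)
y = -10 (y = -5*2 = -10)
x = -7 (x = -5 - 2 = -7)
y - 71*(4 + x*((k(-2) + 3)*4)) = -10 - 71*(4 - 7*((-⅑ - ⅑*(-2)) + 3)*4) = -10 - 71*(4 - 7*((-⅑ + 2/9) + 3)*4) = -10 - 71*(4 - 7*(⅑ + 3)*4) = -10 - 71*(4 - 196*4/9) = -10 - 71*(4 - 7*112/9) = -10 - 71*(4 - 784/9) = -10 - 71*(-748/9) = -10 + 53108/9 = 53018/9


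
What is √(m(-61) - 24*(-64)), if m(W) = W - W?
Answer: 16*√6 ≈ 39.192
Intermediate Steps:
m(W) = 0
√(m(-61) - 24*(-64)) = √(0 - 24*(-64)) = √(0 + 1536) = √1536 = 16*√6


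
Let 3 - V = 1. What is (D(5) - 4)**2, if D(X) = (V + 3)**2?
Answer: 441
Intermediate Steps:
V = 2 (V = 3 - 1*1 = 3 - 1 = 2)
D(X) = 25 (D(X) = (2 + 3)**2 = 5**2 = 25)
(D(5) - 4)**2 = (25 - 4)**2 = 21**2 = 441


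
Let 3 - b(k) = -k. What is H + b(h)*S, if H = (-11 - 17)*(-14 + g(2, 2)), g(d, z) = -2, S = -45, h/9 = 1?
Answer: -92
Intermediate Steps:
h = 9 (h = 9*1 = 9)
b(k) = 3 + k (b(k) = 3 - (-1)*k = 3 + k)
H = 448 (H = (-11 - 17)*(-14 - 2) = -28*(-16) = 448)
H + b(h)*S = 448 + (3 + 9)*(-45) = 448 + 12*(-45) = 448 - 540 = -92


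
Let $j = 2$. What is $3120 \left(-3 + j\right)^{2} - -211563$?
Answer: $214683$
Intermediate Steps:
$3120 \left(-3 + j\right)^{2} - -211563 = 3120 \left(-3 + 2\right)^{2} - -211563 = 3120 \left(-1\right)^{2} + 211563 = 3120 \cdot 1 + 211563 = 3120 + 211563 = 214683$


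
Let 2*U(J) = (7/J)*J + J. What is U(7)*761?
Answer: 5327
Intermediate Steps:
U(J) = 7/2 + J/2 (U(J) = ((7/J)*J + J)/2 = (7 + J)/2 = 7/2 + J/2)
U(7)*761 = (7/2 + (½)*7)*761 = (7/2 + 7/2)*761 = 7*761 = 5327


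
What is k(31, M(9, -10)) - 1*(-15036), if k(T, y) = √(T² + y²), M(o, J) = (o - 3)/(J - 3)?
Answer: 15036 + √162445/13 ≈ 15067.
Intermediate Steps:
M(o, J) = (-3 + o)/(-3 + J)
k(31, M(9, -10)) - 1*(-15036) = √(31² + ((-3 + 9)/(-3 - 10))²) - 1*(-15036) = √(961 + (6/(-13))²) + 15036 = √(961 + (-1/13*6)²) + 15036 = √(961 + (-6/13)²) + 15036 = √(961 + 36/169) + 15036 = √(162445/169) + 15036 = √162445/13 + 15036 = 15036 + √162445/13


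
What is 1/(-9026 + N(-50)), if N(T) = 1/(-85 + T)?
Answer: -135/1218511 ≈ -0.00011079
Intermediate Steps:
1/(-9026 + N(-50)) = 1/(-9026 + 1/(-85 - 50)) = 1/(-9026 + 1/(-135)) = 1/(-9026 - 1/135) = 1/(-1218511/135) = -135/1218511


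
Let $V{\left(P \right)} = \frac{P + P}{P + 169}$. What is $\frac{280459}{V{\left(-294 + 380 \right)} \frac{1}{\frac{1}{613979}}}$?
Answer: $\frac{71517045}{105604388} \approx 0.67722$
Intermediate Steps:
$V{\left(P \right)} = \frac{2 P}{169 + P}$
$\frac{280459}{V{\left(-294 + 380 \right)} \frac{1}{\frac{1}{613979}}} = \frac{280459}{\frac{2 \left(-294 + 380\right)}{169 + \left(-294 + 380\right)} \frac{1}{\frac{1}{613979}}} = \frac{280459}{2 \cdot 86 \frac{1}{169 + 86} \frac{1}{\frac{1}{613979}}} = \frac{280459}{2 \cdot 86 \cdot \frac{1}{255} \cdot 613979} = \frac{280459}{\frac{172}{255} \cdot 613979} = \frac{280459}{\frac{105604388}{255}} = 280459 \cdot \frac{255}{105604388} = \frac{71517045}{105604388}$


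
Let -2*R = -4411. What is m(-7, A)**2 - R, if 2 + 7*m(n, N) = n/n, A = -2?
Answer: -216137/98 ≈ -2205.5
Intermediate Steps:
R = 4411/2 (R = -1/2*(-4411) = 4411/2 ≈ 2205.5)
m(n, N) = -1/7 (m(n, N) = -2/7 + (n/n)/7 = -2/7 + (1/7)*1 = -2/7 + 1/7 = -1/7)
m(-7, A)**2 - R = (-1/7)**2 - 1*4411/2 = 1/49 - 4411/2 = -216137/98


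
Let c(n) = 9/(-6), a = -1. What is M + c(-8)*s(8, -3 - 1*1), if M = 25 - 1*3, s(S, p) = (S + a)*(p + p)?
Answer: 106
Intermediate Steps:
s(S, p) = 2*p*(-1 + S) (s(S, p) = (S - 1)*(p + p) = (-1 + S)*(2*p) = 2*p*(-1 + S))
c(n) = -3/2 (c(n) = 9*(-⅙) = -3/2)
M = 22 (M = 25 - 3 = 22)
M + c(-8)*s(8, -3 - 1*1) = 22 - 3*(-3 - 1*1)*(-1 + 8) = 22 - 3*(-3 - 1)*7 = 22 - 3*(-4)*7 = 22 - 3/2*(-56) = 22 + 84 = 106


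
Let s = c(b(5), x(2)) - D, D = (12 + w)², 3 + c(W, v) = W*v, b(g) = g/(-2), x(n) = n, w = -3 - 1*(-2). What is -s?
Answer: 129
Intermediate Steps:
w = -1 (w = -3 + 2 = -1)
b(g) = -g/2 (b(g) = g*(-½) = -g/2)
c(W, v) = -3 + W*v
D = 121 (D = (12 - 1)² = 11² = 121)
s = -129 (s = (-3 - ½*5*2) - 1*121 = (-3 - 5/2*2) - 121 = (-3 - 5) - 121 = -8 - 121 = -129)
-s = -1*(-129) = 129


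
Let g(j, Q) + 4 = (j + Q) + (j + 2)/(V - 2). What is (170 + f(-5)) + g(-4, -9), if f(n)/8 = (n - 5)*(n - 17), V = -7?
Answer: 17219/9 ≈ 1913.2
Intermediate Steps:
g(j, Q) = -38/9 + Q + 8*j/9 (g(j, Q) = -4 + ((j + Q) + (j + 2)/(-7 - 2)) = -4 + ((Q + j) + (2 + j)/(-9)) = -4 + ((Q + j) + (2 + j)*(-⅑)) = -4 + ((Q + j) + (-2/9 - j/9)) = -4 + (-2/9 + Q + 8*j/9) = -38/9 + Q + 8*j/9)
f(n) = 8*(-17 + n)*(-5 + n) (f(n) = 8*((n - 5)*(n - 17)) = 8*((-5 + n)*(-17 + n)) = 8*((-17 + n)*(-5 + n)) = 8*(-17 + n)*(-5 + n))
(170 + f(-5)) + g(-4, -9) = (170 + (680 - 176*(-5) + 8*(-5)²)) + (-38/9 - 9 + (8/9)*(-4)) = (170 + (680 + 880 + 8*25)) + (-38/9 - 9 - 32/9) = (170 + (680 + 880 + 200)) - 151/9 = (170 + 1760) - 151/9 = 1930 - 151/9 = 17219/9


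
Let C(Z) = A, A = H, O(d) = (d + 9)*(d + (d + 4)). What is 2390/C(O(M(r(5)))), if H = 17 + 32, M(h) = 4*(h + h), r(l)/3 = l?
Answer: 2390/49 ≈ 48.776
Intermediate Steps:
r(l) = 3*l
M(h) = 8*h (M(h) = 4*(2*h) = 8*h)
O(d) = (4 + 2*d)*(9 + d) (O(d) = (9 + d)*(d + (4 + d)) = (9 + d)*(4 + 2*d) = (4 + 2*d)*(9 + d))
H = 49
A = 49
C(Z) = 49
2390/C(O(M(r(5)))) = 2390/49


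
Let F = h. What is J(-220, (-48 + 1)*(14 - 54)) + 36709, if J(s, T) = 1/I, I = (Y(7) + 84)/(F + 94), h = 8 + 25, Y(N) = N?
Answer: 3340646/91 ≈ 36710.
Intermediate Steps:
h = 33
F = 33
I = 91/127 (I = (7 + 84)/(33 + 94) = 91/127 ≈ 0.71654)
J(s, T) = 127/91 (J(s, T) = 1/(91/127) = 127/91)
J(-220, (-48 + 1)*(14 - 54)) + 36709 = 127/91 + 36709 = 3340646/91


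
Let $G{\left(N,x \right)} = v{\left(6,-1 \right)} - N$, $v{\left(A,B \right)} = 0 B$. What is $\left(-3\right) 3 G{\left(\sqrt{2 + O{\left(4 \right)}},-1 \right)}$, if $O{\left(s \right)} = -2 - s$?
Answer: $18 i \approx 18.0 i$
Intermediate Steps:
$v{\left(A,B \right)} = 0$
$G{\left(N,x \right)} = - N$ ($G{\left(N,x \right)} = 0 - N = - N$)
$\left(-3\right) 3 G{\left(\sqrt{2 + O{\left(4 \right)}},-1 \right)} = \left(-3\right) 3 \left(- \sqrt{2 - 6}\right) = - 9 \left(- \sqrt{2 - 6}\right) = - 9 \left(- \sqrt{-4}\right) = - 9 \left(- 2 i\right) = 18 i$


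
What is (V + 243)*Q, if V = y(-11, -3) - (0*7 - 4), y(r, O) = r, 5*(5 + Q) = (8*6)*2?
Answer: 16756/5 ≈ 3351.2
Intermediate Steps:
Q = 71/5 (Q = -5 + ((8*6)*2)/5 = -5 + (48*2)/5 = -5 + (⅕)*96 = -5 + 96/5 = 71/5 ≈ 14.200)
V = -7 (V = -11 - (0*7 - 4) = -11 - (0 - 4) = -11 - 1*(-4) = -11 + 4 = -7)
(V + 243)*Q = (-7 + 243)*(71/5) = 236*(71/5) = 16756/5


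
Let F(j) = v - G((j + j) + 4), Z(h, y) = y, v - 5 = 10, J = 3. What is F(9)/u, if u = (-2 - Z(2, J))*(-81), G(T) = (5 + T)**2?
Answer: -238/135 ≈ -1.7630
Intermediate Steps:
v = 15 (v = 5 + 10 = 15)
F(j) = 15 - (9 + 2*j)**2 (F(j) = 15 - (5 + ((j + j) + 4))**2 = 15 - (5 + (2*j + 4))**2 = 15 - (5 + (4 + 2*j))**2 = 15 - (9 + 2*j)**2)
u = 405 (u = (-2 - 1*3)*(-81) = (-2 - 3)*(-81) = -5*(-81) = 405)
F(9)/u = (15 - (9 + 2*9)**2)/405 = (15 - (9 + 18)**2)*(1/405) = (15 - 1*27**2)*(1/405) = (15 - 1*729)*(1/405) = (15 - 729)*(1/405) = -714*1/405 = -238/135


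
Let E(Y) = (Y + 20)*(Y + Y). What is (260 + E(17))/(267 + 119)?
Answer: 759/193 ≈ 3.9326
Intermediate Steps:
E(Y) = 2*Y*(20 + Y) (E(Y) = (20 + Y)*(2*Y) = 2*Y*(20 + Y))
(260 + E(17))/(267 + 119) = (260 + 2*17*(20 + 17))/(267 + 119) = (260 + 2*17*37)/386 = (260 + 1258)*(1/386) = 1518*(1/386) = 759/193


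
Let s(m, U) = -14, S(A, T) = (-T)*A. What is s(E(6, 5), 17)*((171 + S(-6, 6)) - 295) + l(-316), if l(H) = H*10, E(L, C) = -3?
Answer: -1928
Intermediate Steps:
S(A, T) = -A*T
l(H) = 10*H
s(E(6, 5), 17)*((171 + S(-6, 6)) - 295) + l(-316) = -14*((171 - 1*(-6)*6) - 295) + 10*(-316) = -14*((171 + 36) - 295) - 3160 = -14*(207 - 295) - 3160 = -14*(-88) - 3160 = 1232 - 3160 = -1928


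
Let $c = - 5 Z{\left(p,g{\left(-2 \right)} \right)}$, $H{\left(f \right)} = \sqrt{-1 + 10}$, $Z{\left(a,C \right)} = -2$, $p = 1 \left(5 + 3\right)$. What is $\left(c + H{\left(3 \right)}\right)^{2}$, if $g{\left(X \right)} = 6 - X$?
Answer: $169$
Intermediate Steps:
$p = 8$ ($p = 1 \cdot 8 = 8$)
$H{\left(f \right)} = 3$ ($H{\left(f \right)} = \sqrt{9} = 3$)
$c = 10$ ($c = \left(-5\right) \left(-2\right) = 10$)
$\left(c + H{\left(3 \right)}\right)^{2} = \left(10 + 3\right)^{2} = 13^{2} = 169$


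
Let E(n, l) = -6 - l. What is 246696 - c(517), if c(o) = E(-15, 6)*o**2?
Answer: 3454164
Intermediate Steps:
c(o) = -12*o**2 (c(o) = (-6 - 1*6)*o**2 = (-6 - 6)*o**2 = -12*o**2)
246696 - c(517) = 246696 - (-12)*517**2 = 246696 - (-12)*267289 = 246696 - 1*(-3207468) = 246696 + 3207468 = 3454164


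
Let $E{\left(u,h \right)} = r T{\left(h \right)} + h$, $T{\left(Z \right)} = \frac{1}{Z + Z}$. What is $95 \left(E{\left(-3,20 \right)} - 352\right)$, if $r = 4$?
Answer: $- \frac{63061}{2} \approx -31531.0$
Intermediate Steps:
$T{\left(Z \right)} = \frac{1}{2 Z}$
$E{\left(u,h \right)} = h + \frac{2}{h}$ ($E{\left(u,h \right)} = 4 \frac{1}{2 h} + h = \frac{2}{h} + h = h + \frac{2}{h}$)
$95 \left(E{\left(-3,20 \right)} - 352\right) = 95 \left(\left(20 + \frac{2}{20}\right) - 352\right) = 95 \left(\left(20 + 2 \cdot \frac{1}{20}\right) - 352\right) = 95 \left(\left(20 + \frac{1}{10}\right) - 352\right) = 95 \left(\frac{201}{10} - 352\right) = 95 \left(- \frac{3319}{10}\right) = - \frac{63061}{2}$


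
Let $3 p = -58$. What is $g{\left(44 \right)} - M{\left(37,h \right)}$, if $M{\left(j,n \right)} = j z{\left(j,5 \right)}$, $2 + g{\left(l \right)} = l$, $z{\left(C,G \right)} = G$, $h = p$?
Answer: $-143$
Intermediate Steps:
$p = - \frac{58}{3}$ ($p = \frac{1}{3} \left(-58\right) = - \frac{58}{3} \approx -19.333$)
$h = - \frac{58}{3} \approx -19.333$
$g{\left(l \right)} = -2 + l$
$M{\left(j,n \right)} = 5 j$ ($M{\left(j,n \right)} = j 5 = 5 j$)
$g{\left(44 \right)} - M{\left(37,h \right)} = \left(-2 + 44\right) - 5 \cdot 37 = 42 - 185 = -143$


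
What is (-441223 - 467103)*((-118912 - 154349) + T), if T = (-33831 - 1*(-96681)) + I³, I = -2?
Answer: 191129048594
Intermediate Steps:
T = 62842 (T = (-33831 - 1*(-96681)) + (-2)³ = (-33831 + 96681) - 8 = 62850 - 8 = 62842)
(-441223 - 467103)*((-118912 - 154349) + T) = (-441223 - 467103)*((-118912 - 154349) + 62842) = -908326*(-273261 + 62842) = -908326*(-210419) = 191129048594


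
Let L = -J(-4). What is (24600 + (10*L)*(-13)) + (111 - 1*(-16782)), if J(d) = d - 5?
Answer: 40323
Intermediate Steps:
J(d) = -5 + d
L = 9 (L = -(-5 - 4) = -1*(-9) = 9)
(24600 + (10*L)*(-13)) + (111 - 1*(-16782)) = (24600 + (10*9)*(-13)) + (111 - 1*(-16782)) = (24600 + 90*(-13)) + (111 + 16782) = (24600 - 1170) + 16893 = 23430 + 16893 = 40323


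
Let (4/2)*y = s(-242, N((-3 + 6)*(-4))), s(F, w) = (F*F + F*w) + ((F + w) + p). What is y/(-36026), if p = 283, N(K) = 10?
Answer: -56195/72052 ≈ -0.77992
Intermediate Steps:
s(F, w) = 283 + F + w + F² + F*w (s(F, w) = (F*F + F*w) + ((F + w) + 283) = (F² + F*w) + (283 + F + w) = 283 + F + w + F² + F*w)
y = 56195/2 (y = (283 - 242 + 10 + (-242)² - 242*10)/2 = (283 - 242 + 10 + 58564 - 2420)/2 = (½)*56195 = 56195/2 ≈ 28098.)
y/(-36026) = (56195/2)/(-36026) = (56195/2)*(-1/36026) = -56195/72052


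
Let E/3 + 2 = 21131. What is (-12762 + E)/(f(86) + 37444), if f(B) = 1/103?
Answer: 5214375/3856733 ≈ 1.3520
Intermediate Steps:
E = 63387 (E = -6 + 3*21131 = -6 + 63393 = 63387)
f(B) = 1/103
(-12762 + E)/(f(86) + 37444) = (-12762 + 63387)/(1/103 + 37444) = 50625/(3856733/103) = 50625*(103/3856733) = 5214375/3856733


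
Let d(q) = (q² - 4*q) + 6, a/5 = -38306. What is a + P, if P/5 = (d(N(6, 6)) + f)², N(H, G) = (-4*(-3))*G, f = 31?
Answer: 121480915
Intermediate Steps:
a = -191530 (a = 5*(-38306) = -191530)
N(H, G) = 12*G
d(q) = 6 + q² - 4*q
P = 121672445 (P = 5*((6 + (12*6)² - 48*6) + 31)² = 5*((6 + 72² - 4*72) + 31)² = 5*((6 + 5184 - 288) + 31)² = 5*(4902 + 31)² = 5*4933² = 5*24334489 = 121672445)
a + P = -191530 + 121672445 = 121480915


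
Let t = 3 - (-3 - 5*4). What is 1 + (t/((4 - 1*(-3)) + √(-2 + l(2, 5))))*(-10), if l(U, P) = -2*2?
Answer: -353/11 + 52*I*√6/11 ≈ -32.091 + 11.579*I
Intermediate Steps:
l(U, P) = -4
t = 26 (t = 3 - (-3 - 20) = 3 - 1*(-23) = 3 + 23 = 26)
1 + (t/((4 - 1*(-3)) + √(-2 + l(2, 5))))*(-10) = 1 + (26/((4 - 1*(-3)) + √(-2 - 4)))*(-10) = 1 + (26/((4 + 3) + √(-6)))*(-10) = 1 + (26/(7 + I*√6))*(-10) = 1 - 260/(7 + I*√6)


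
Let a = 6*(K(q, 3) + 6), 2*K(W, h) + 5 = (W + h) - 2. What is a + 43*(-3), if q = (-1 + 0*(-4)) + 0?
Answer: -108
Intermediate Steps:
q = -1 (q = (-1 + 0) + 0 = -1 + 0 = -1)
K(W, h) = -7/2 + W/2 + h/2 (K(W, h) = -5/2 + ((W + h) - 2)/2 = -5/2 + (-2 + W + h)/2 = -5/2 + (-1 + W/2 + h/2) = -7/2 + W/2 + h/2)
a = 21 (a = 6*((-7/2 + (½)*(-1) + (½)*3) + 6) = 6*((-7/2 - ½ + 3/2) + 6) = 6*(-5/2 + 6) = 6*(7/2) = 21)
a + 43*(-3) = 21 + 43*(-3) = 21 - 129 = -108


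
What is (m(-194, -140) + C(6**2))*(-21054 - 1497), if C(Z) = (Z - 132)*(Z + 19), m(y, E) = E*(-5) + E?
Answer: 106440720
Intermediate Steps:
m(y, E) = -4*E (m(y, E) = -5*E + E = -4*E)
C(Z) = (-132 + Z)*(19 + Z)
(m(-194, -140) + C(6**2))*(-21054 - 1497) = (-4*(-140) + (-2508 + (6**2)**2 - 113*6**2))*(-21054 - 1497) = (560 + (-2508 + 36**2 - 113*36))*(-22551) = (560 + (-2508 + 1296 - 4068))*(-22551) = (560 - 5280)*(-22551) = -4720*(-22551) = 106440720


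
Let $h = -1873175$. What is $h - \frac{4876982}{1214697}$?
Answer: $- \frac{206849539087}{110427} \approx -1.8732 \cdot 10^{6}$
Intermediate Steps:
$h - \frac{4876982}{1214697} = -1873175 - \frac{4876982}{1214697} = -1873175 - 4876982 \cdot \frac{1}{1214697} = -1873175 - \frac{443362}{110427} = - \frac{206849539087}{110427}$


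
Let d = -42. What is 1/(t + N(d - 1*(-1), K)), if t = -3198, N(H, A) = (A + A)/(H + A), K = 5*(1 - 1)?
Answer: -1/3198 ≈ -0.00031270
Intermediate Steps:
K = 0 (K = 5*0 = 0)
N(H, A) = 2*A/(A + H) (N(H, A) = (2*A)/(A + H) = 2*A/(A + H))
1/(t + N(d - 1*(-1), K)) = 1/(-3198 + 2*0/(0 + (-42 - 1*(-1)))) = 1/(-3198 + 2*0/(0 + (-42 + 1))) = 1/(-3198 + 2*0/(0 - 41)) = 1/(-3198 + 2*0/(-41)) = 1/(-3198 + 2*0*(-1/41)) = 1/(-3198 + 0) = 1/(-3198) = -1/3198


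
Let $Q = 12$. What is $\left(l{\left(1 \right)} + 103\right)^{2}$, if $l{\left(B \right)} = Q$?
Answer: $13225$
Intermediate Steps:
$l{\left(B \right)} = 12$
$\left(l{\left(1 \right)} + 103\right)^{2} = \left(12 + 103\right)^{2} = 115^{2} = 13225$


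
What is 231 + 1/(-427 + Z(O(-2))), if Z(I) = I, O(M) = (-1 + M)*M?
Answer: 97250/421 ≈ 231.00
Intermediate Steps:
O(M) = M*(-1 + M)
231 + 1/(-427 + Z(O(-2))) = 231 + 1/(-427 - 2*(-1 - 2)) = 231 + 1/(-427 - 2*(-3)) = 231 + 1/(-427 + 6) = 231 + 1/(-421) = 231 + 1*(-1/421) = 231 - 1/421 = 97250/421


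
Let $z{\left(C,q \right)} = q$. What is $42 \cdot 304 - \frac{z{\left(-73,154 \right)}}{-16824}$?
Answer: $\frac{107404493}{8412} \approx 12768.0$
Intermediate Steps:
$42 \cdot 304 - \frac{z{\left(-73,154 \right)}}{-16824} = 42 \cdot 304 - \frac{154}{-16824} = 12768 - 154 \left(- \frac{1}{16824}\right) = 12768 - - \frac{77}{8412} = 12768 + \frac{77}{8412} = \frac{107404493}{8412}$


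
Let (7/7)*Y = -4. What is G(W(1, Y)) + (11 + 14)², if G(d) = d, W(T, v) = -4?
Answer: 621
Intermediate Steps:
Y = -4
G(W(1, Y)) + (11 + 14)² = -4 + (11 + 14)² = -4 + 25² = -4 + 625 = 621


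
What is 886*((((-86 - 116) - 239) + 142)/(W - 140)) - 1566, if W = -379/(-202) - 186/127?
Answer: 1188259322/3580999 ≈ 331.82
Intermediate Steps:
W = 10561/25654 (W = -379*(-1/202) - 186*1/127 = 379/202 - 186/127 = 10561/25654 ≈ 0.41167)
886*((((-86 - 116) - 239) + 142)/(W - 140)) - 1566 = 886*((((-86 - 116) - 239) + 142)/(10561/25654 - 140)) - 1566 = 886*(((-202 - 239) + 142)/(-3580999/25654)) - 1566 = 886*((-441 + 142)*(-25654/3580999)) - 1566 = 886*(-299*(-25654/3580999)) - 1566 = 886*(7670546/3580999) - 1566 = 6796103756/3580999 - 1566 = 1188259322/3580999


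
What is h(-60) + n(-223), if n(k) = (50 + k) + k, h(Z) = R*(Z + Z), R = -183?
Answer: 21564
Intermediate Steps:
h(Z) = -366*Z (h(Z) = -183*(Z + Z) = -366*Z)
n(k) = 50 + 2*k
h(-60) + n(-223) = -366*(-60) + (50 + 2*(-223)) = 21960 + (50 - 446) = 21960 - 396 = 21564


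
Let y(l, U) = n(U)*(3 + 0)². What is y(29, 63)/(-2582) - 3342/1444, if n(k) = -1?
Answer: -1077006/466051 ≈ -2.3109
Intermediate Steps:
y(l, U) = -9 (y(l, U) = -(3 + 0)² = -1*3² = -1*9 = -9)
y(29, 63)/(-2582) - 3342/1444 = -9/(-2582) - 3342/1444 = -9*(-1/2582) - 3342*1/1444 = 9/2582 - 1671/722 = -1077006/466051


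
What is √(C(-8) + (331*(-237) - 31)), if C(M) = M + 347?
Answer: I*√78139 ≈ 279.53*I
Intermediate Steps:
C(M) = 347 + M
√(C(-8) + (331*(-237) - 31)) = √((347 - 8) + (331*(-237) - 31)) = √(339 + (-78447 - 31)) = √(339 - 78478) = √(-78139) = I*√78139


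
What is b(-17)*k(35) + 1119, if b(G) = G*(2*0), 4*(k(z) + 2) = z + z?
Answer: 1119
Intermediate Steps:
k(z) = -2 + z/2 (k(z) = -2 + (z + z)/4 = -2 + (2*z)/4 = -2 + z/2)
b(G) = 0 (b(G) = G*0 = 0)
b(-17)*k(35) + 1119 = 0*(-2 + (½)*35) + 1119 = 0*(-2 + 35/2) + 1119 = 0*(31/2) + 1119 = 0 + 1119 = 1119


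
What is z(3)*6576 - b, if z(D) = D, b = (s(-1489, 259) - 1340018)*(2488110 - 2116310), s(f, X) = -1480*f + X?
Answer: -321220680072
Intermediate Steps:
s(f, X) = X - 1480*f
b = 321220699800 (b = ((259 - 1480*(-1489)) - 1340018)*(2488110 - 2116310) = ((259 + 2203720) - 1340018)*371800 = (2203979 - 1340018)*371800 = 863961*371800 = 321220699800)
z(3)*6576 - b = 3*6576 - 1*321220699800 = 19728 - 321220699800 = -321220680072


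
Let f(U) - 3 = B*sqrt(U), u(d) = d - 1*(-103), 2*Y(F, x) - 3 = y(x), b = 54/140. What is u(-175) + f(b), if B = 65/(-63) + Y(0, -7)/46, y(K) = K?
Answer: -69 - 779*sqrt(210)/16905 ≈ -69.668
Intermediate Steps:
b = 27/70 (b = 54*(1/140) = 27/70 ≈ 0.38571)
Y(F, x) = 3/2 + x/2
B = -1558/1449 (B = 65/(-63) + (3/2 + (1/2)*(-7))/46 = 65*(-1/63) + (3/2 - 7/2)*(1/46) = -65/63 - 2*1/46 = -65/63 - 1/23 = -1558/1449 ≈ -1.0752)
u(d) = 103 + d (u(d) = d + 103 = 103 + d)
f(U) = 3 - 1558*sqrt(U)/1449
u(-175) + f(b) = (103 - 175) + (3 - 779*sqrt(210)/16905) = -72 + (3 - 779*sqrt(210)/16905) = -69 - 779*sqrt(210)/16905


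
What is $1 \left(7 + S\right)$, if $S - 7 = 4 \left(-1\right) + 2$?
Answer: $12$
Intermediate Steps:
$S = 5$ ($S = 7 + \left(4 \left(-1\right) + 2\right) = 7 + \left(-4 + 2\right) = 7 - 2 = 5$)
$1 \left(7 + S\right) = 1 \left(7 + 5\right) = 1 \cdot 12 = 12$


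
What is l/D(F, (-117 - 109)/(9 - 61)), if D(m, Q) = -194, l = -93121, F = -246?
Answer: 93121/194 ≈ 480.00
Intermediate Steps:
l/D(F, (-117 - 109)/(9 - 61)) = -93121/(-194) = -93121*(-1/194) = 93121/194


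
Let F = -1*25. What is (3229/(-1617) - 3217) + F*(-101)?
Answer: -1122193/1617 ≈ -694.00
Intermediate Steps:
F = -25
(3229/(-1617) - 3217) + F*(-101) = (3229/(-1617) - 3217) - 25*(-101) = (3229*(-1/1617) - 3217) + 2525 = (-3229/1617 - 3217) + 2525 = -5205118/1617 + 2525 = -1122193/1617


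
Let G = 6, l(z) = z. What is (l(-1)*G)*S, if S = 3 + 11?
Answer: -84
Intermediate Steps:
S = 14
(l(-1)*G)*S = -1*6*14 = -6*14 = -84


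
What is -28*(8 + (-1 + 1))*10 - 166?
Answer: -2406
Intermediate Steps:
-28*(8 + (-1 + 1))*10 - 166 = -28*(8 + 0)*10 - 166 = -224*10 - 166 = -28*80 - 166 = -2240 - 166 = -2406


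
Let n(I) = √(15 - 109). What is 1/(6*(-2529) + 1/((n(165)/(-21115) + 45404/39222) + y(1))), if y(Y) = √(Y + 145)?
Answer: (-479352730 - 414086265*√146 + 19611*I*√94)/(9*(808142693195 + 698149442790*√146 - 33064146*I*√94)) ≈ -6.5902e-5 - 1.1376e-14*I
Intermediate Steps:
n(I) = I*√94 (n(I) = √(-94) = I*√94)
y(Y) = √(145 + Y)
1/(6*(-2529) + 1/((n(165)/(-21115) + 45404/39222) + y(1))) = 1/(6*(-2529) + 1/(((I*√94)/(-21115) + 45404/39222) + √(145 + 1))) = 1/(-15174 + 1/(((I*√94)*(-1/21115) + 45404*(1/39222)) + √146)) = 1/(-15174 + 1/((-I*√94/21115 + 22702/19611) + √146)) = 1/(-15174 + 1/((22702/19611 - I*√94/21115) + √146)) = 1/(-15174 + 1/(22702/19611 + √146 - I*√94/21115))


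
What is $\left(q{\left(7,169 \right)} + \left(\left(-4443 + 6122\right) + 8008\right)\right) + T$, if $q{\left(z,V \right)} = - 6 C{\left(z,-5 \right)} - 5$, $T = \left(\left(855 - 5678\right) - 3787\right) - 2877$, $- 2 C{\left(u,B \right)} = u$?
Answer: $-1784$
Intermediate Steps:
$C{\left(u,B \right)} = - \frac{u}{2}$
$T = -11487$ ($T = \left(-4823 - 3787\right) - 2877 = -8610 - 2877 = -11487$)
$q{\left(z,V \right)} = -5 + 3 z$ ($q{\left(z,V \right)} = - 6 \left(- \frac{z}{2}\right) - 5 = 3 z - 5 = -5 + 3 z$)
$\left(q{\left(7,169 \right)} + \left(\left(-4443 + 6122\right) + 8008\right)\right) + T = \left(\left(-5 + 3 \cdot 7\right) + \left(\left(-4443 + 6122\right) + 8008\right)\right) - 11487 = \left(\left(-5 + 21\right) + \left(1679 + 8008\right)\right) - 11487 = \left(16 + 9687\right) - 11487 = 9703 - 11487 = -1784$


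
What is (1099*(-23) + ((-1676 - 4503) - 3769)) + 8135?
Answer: -27090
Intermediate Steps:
(1099*(-23) + ((-1676 - 4503) - 3769)) + 8135 = (-25277 + (-6179 - 3769)) + 8135 = (-25277 - 9948) + 8135 = -35225 + 8135 = -27090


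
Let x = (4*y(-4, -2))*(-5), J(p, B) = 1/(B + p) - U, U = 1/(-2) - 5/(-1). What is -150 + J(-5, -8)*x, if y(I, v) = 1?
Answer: -760/13 ≈ -58.462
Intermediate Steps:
U = 9/2 (U = 1*(-½) - 5*(-1) = -½ + 5 = 9/2 ≈ 4.5000)
J(p, B) = -9/2 + 1/(B + p) (J(p, B) = 1/(B + p) - 1*9/2 = 1/(B + p) - 9/2 = -9/2 + 1/(B + p))
x = -20 (x = (4*1)*(-5) = 4*(-5) = -20)
-150 + J(-5, -8)*x = -150 + ((2 - 9*(-8) - 9*(-5))/(2*(-8 - 5)))*(-20) = -150 + ((½)*(2 + 72 + 45)/(-13))*(-20) = -150 + ((½)*(-1/13)*119)*(-20) = -150 - 119/26*(-20) = -150 + 1190/13 = -760/13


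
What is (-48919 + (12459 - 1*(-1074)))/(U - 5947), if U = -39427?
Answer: 17693/22687 ≈ 0.77987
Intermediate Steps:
(-48919 + (12459 - 1*(-1074)))/(U - 5947) = (-48919 + (12459 - 1*(-1074)))/(-39427 - 5947) = (-48919 + (12459 + 1074))/(-45374) = (-48919 + 13533)*(-1/45374) = -35386*(-1/45374) = 17693/22687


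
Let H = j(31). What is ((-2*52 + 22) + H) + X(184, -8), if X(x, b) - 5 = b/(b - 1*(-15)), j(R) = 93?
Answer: 104/7 ≈ 14.857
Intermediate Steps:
H = 93
X(x, b) = 5 + b/(15 + b) (X(x, b) = 5 + b/(b - 1*(-15)) = 5 + b/(b + 15) = 5 + b/(15 + b))
((-2*52 + 22) + H) + X(184, -8) = ((-2*52 + 22) + 93) + 3*(25 + 2*(-8))/(15 - 8) = ((-104 + 22) + 93) + 3*(25 - 16)/7 = (-82 + 93) + 3*(⅐)*9 = 11 + 27/7 = 104/7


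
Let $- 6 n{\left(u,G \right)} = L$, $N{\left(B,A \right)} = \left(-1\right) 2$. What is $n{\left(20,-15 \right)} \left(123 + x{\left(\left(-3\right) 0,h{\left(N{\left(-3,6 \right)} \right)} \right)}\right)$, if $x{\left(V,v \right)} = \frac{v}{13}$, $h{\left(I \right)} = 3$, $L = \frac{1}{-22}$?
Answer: $\frac{267}{286} \approx 0.93357$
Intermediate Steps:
$L = - \frac{1}{22} \approx -0.045455$
$N{\left(B,A \right)} = -2$
$n{\left(u,G \right)} = \frac{1}{132}$ ($n{\left(u,G \right)} = \left(- \frac{1}{6}\right) \left(- \frac{1}{22}\right) = \frac{1}{132}$)
$x{\left(V,v \right)} = \frac{v}{13}$ ($x{\left(V,v \right)} = v \frac{1}{13} = \frac{v}{13}$)
$n{\left(20,-15 \right)} \left(123 + x{\left(\left(-3\right) 0,h{\left(N{\left(-3,6 \right)} \right)} \right)}\right) = \frac{123 + \frac{1}{13} \cdot 3}{132} = \frac{123 + \frac{3}{13}}{132} = \frac{1}{132} \cdot \frac{1602}{13} = \frac{267}{286}$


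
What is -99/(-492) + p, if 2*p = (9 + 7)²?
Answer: 21025/164 ≈ 128.20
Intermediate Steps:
p = 128 (p = (9 + 7)²/2 = (½)*16² = (½)*256 = 128)
-99/(-492) + p = -99/(-492) + 128 = -99*(-1/492) + 128 = 33/164 + 128 = 21025/164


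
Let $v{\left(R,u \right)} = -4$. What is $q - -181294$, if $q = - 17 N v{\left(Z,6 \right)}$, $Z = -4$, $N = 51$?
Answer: $184762$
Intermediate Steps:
$q = 3468$ ($q = \left(-17\right) 51 \left(-4\right) = \left(-867\right) \left(-4\right) = 3468$)
$q - -181294 = 3468 - -181294 = 3468 + 181294 = 184762$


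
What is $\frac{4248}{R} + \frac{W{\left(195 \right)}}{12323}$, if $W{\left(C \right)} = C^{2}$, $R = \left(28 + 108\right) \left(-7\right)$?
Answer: $- \frac{2018538}{1466437} \approx -1.3765$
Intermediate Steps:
$R = -952$ ($R = 136 \left(-7\right) = -952$)
$\frac{4248}{R} + \frac{W{\left(195 \right)}}{12323} = \frac{4248}{-952} + \frac{195^{2}}{12323} = 4248 \left(- \frac{1}{952}\right) + 38025 \cdot \frac{1}{12323} = - \frac{531}{119} + \frac{38025}{12323} = - \frac{2018538}{1466437}$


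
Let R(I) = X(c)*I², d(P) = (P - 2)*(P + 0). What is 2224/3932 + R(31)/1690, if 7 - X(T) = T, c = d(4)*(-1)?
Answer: 3021917/332254 ≈ 9.0952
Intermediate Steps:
d(P) = P*(-2 + P) (d(P) = (-2 + P)*P = P*(-2 + P))
c = -8 (c = (4*(-2 + 4))*(-1) = (4*2)*(-1) = 8*(-1) = -8)
X(T) = 7 - T
R(I) = 15*I² (R(I) = (7 - 1*(-8))*I² = (7 + 8)*I² = 15*I²)
2224/3932 + R(31)/1690 = 2224/3932 + (15*31²)/1690 = 2224*(1/3932) + (15*961)*(1/1690) = 556/983 + 14415*(1/1690) = 556/983 + 2883/338 = 3021917/332254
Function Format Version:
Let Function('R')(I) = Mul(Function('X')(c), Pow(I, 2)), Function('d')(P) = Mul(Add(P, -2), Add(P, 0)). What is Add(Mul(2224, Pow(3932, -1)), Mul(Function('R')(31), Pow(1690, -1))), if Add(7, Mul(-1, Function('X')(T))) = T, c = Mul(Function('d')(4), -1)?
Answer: Rational(3021917, 332254) ≈ 9.0952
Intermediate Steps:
Function('d')(P) = Mul(P, Add(-2, P)) (Function('d')(P) = Mul(Add(-2, P), P) = Mul(P, Add(-2, P)))
c = -8 (c = Mul(Mul(4, Add(-2, 4)), -1) = Mul(Mul(4, 2), -1) = Mul(8, -1) = -8)
Function('X')(T) = Add(7, Mul(-1, T))
Function('R')(I) = Mul(15, Pow(I, 2)) (Function('R')(I) = Mul(Add(7, Mul(-1, -8)), Pow(I, 2)) = Mul(Add(7, 8), Pow(I, 2)) = Mul(15, Pow(I, 2)))
Add(Mul(2224, Pow(3932, -1)), Mul(Function('R')(31), Pow(1690, -1))) = Add(Mul(2224, Pow(3932, -1)), Mul(Mul(15, Pow(31, 2)), Pow(1690, -1))) = Add(Mul(2224, Rational(1, 3932)), Mul(Mul(15, 961), Rational(1, 1690))) = Add(Rational(556, 983), Mul(14415, Rational(1, 1690))) = Add(Rational(556, 983), Rational(2883, 338)) = Rational(3021917, 332254)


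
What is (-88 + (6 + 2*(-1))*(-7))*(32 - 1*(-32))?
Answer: -7424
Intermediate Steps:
(-88 + (6 + 2*(-1))*(-7))*(32 - 1*(-32)) = (-88 + (6 - 2)*(-7))*(32 + 32) = (-88 + 4*(-7))*64 = (-88 - 28)*64 = -116*64 = -7424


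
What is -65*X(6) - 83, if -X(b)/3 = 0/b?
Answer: -83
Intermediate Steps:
X(b) = 0 (X(b) = -0/b = -3*0 = 0)
-65*X(6) - 83 = -65*0 - 83 = 0 - 83 = -83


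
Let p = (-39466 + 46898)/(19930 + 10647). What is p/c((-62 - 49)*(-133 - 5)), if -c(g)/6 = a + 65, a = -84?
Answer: 3716/1742889 ≈ 0.0021321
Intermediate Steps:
c(g) = 114 (c(g) = -6*(-84 + 65) = -6*(-19) = 114)
p = 7432/30577 ≈ 0.24306
p/c((-62 - 49)*(-133 - 5)) = (7432/30577)/114 = (7432/30577)*(1/114) = 3716/1742889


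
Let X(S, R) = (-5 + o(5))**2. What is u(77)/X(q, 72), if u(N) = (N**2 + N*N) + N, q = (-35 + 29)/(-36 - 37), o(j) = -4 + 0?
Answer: 11935/81 ≈ 147.35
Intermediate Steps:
o(j) = -4
q = 6/73 (q = -6/(-73) = -6*(-1/73) = 6/73 ≈ 0.082192)
X(S, R) = 81 (X(S, R) = (-5 - 4)**2 = (-9)**2 = 81)
u(N) = N + 2*N**2 (u(N) = (N**2 + N**2) + N = 2*N**2 + N = N + 2*N**2)
u(77)/X(q, 72) = (77*(1 + 2*77))/81 = (77*(1 + 154))*(1/81) = (77*155)*(1/81) = 11935*(1/81) = 11935/81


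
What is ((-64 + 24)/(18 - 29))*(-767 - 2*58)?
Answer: -35320/11 ≈ -3210.9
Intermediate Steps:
((-64 + 24)/(18 - 29))*(-767 - 2*58) = (-40/(-11))*(-767 - 1*116) = (-40*(-1/11))*(-767 - 116) = (40/11)*(-883) = -35320/11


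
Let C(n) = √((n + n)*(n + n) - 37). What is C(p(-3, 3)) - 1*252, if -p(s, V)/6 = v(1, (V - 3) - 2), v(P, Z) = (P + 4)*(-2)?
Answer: -252 + √14363 ≈ -132.15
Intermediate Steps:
v(P, Z) = -8 - 2*P (v(P, Z) = (4 + P)*(-2) = -8 - 2*P)
p(s, V) = 60 (p(s, V) = -6*(-8 - 2*1) = -6*(-8 - 2) = -6*(-10) = 60)
C(n) = √(-37 + 4*n²) (C(n) = √((2*n)*(2*n) - 37) = √(4*n² - 37) = √(-37 + 4*n²))
C(p(-3, 3)) - 1*252 = √(-37 + 4*60²) - 1*252 = √(-37 + 4*3600) - 252 = √(-37 + 14400) - 252 = √14363 - 252 = -252 + √14363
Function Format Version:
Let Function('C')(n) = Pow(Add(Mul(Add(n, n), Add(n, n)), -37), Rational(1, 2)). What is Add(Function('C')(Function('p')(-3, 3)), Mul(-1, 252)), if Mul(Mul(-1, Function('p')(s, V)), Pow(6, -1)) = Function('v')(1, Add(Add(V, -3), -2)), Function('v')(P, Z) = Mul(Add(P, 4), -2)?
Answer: Add(-252, Pow(14363, Rational(1, 2))) ≈ -132.15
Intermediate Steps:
Function('v')(P, Z) = Add(-8, Mul(-2, P)) (Function('v')(P, Z) = Mul(Add(4, P), -2) = Add(-8, Mul(-2, P)))
Function('p')(s, V) = 60 (Function('p')(s, V) = Mul(-6, Add(-8, Mul(-2, 1))) = Mul(-6, Add(-8, -2)) = Mul(-6, -10) = 60)
Function('C')(n) = Pow(Add(-37, Mul(4, Pow(n, 2))), Rational(1, 2)) (Function('C')(n) = Pow(Add(Mul(Mul(2, n), Mul(2, n)), -37), Rational(1, 2)) = Pow(Add(Mul(4, Pow(n, 2)), -37), Rational(1, 2)) = Pow(Add(-37, Mul(4, Pow(n, 2))), Rational(1, 2)))
Add(Function('C')(Function('p')(-3, 3)), Mul(-1, 252)) = Add(Pow(Add(-37, Mul(4, Pow(60, 2))), Rational(1, 2)), Mul(-1, 252)) = Add(Pow(Add(-37, Mul(4, 3600)), Rational(1, 2)), -252) = Add(Pow(Add(-37, 14400), Rational(1, 2)), -252) = Add(Pow(14363, Rational(1, 2)), -252) = Add(-252, Pow(14363, Rational(1, 2)))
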